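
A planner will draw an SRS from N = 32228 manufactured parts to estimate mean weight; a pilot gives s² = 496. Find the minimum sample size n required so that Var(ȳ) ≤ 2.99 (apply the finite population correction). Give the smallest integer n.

Without fpc, n₀ = s²/D = 496/2.99 = 165.8863.
With fpc, (1 − n/N)·s²/n ≤ D requires n ≥ n₀/(1 + n₀/N) = 165.8863/(1 + 165.8863/32228) = 165.0368.
Rounding up, n = 166.

166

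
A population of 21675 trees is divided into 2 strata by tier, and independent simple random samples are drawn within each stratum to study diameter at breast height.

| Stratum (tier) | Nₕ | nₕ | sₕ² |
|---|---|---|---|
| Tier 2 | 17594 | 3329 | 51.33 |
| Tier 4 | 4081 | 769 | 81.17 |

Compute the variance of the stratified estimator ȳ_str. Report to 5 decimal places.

Var(ȳ_str) = Σₕ Wₕ²(1 − fₕ)sₕ²/nₕ with Wₕ = Nₕ/N, N = 21675.
Tier 2: Wₕ = 0.81171857; term = 0.81171857²·(1 − 0.18921223)·51.33/3329 = 0.0082371243.
Tier 4: Wₕ = 0.18828143; term = 0.18828143²·(1 − 0.18843421)·81.17/769 = 0.0030367421.
Sum = 0.011273866.

0.01127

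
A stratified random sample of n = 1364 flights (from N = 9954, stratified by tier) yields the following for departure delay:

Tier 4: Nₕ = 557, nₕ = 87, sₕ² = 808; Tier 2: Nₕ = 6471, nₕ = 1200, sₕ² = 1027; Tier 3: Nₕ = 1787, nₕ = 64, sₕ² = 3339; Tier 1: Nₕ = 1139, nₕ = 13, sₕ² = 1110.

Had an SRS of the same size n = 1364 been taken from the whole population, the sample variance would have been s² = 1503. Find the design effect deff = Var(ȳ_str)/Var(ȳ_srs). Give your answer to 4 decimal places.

Var(ȳ_str) = Σ Wₕ²(1−fₕ)sₕ²/nₕ with Wₕ = Nₕ/9954:
  Tier 4: (557/9954)²·(1−87/557)·808/87 = 0.024538606
  Tier 2: (6471/9954)²·(1−1200/6471)·1027/1200 = 0.29461736
  Tier 3: (1787/9954)²·(1−64/1787)·3339/64 = 1.6212538
  Tier 1: (1139/9954)²·(1−13/1139)·1110/13 = 1.1052142
  → Var(ȳ_str) = 3.045624.
Var(ȳ_srs) = (1 − 1364/9954)·1503/1364 = 0.95091158.
deff = 3.045624 / 0.95091158 = 3.2028.

3.2028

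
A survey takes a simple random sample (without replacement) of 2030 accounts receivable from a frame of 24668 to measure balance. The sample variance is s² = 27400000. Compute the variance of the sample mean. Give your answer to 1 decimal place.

12386.8

Under SRS without replacement, Var(ȳ) = (1 − f)·s²/n with f = n/N = 2030/24668 = 0.08229285.
Var(ȳ) = (1 − 0.08229285)·27400000/2030 = 0.91770715·13497.537 = 12386.786.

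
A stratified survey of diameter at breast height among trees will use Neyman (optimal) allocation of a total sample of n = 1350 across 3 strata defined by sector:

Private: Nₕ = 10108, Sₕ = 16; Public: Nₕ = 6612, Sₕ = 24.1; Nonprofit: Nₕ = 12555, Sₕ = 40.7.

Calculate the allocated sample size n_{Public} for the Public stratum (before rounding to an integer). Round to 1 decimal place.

Neyman allocation: nₕ = n·NₕSₕ / Σⱼ NⱼSⱼ.
Σ NⱼSⱼ = 10108·16 + 6612·24.1 + 12555·40.7 = 832065.7.
n_{Public} = 1350·6612·24.1 / 832065.7 = 258.5.

258.5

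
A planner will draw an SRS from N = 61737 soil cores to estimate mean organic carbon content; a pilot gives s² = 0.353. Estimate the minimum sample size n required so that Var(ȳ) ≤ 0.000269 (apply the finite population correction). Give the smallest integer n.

Without fpc, n₀ = s²/D = 0.353/0.000269 = 1312.2677.
With fpc, (1 − n/N)·s²/n ≤ D requires n ≥ n₀/(1 + n₀/N) = 1312.2677/(1 + 1312.2677/61737) = 1284.9550.
Rounding up, n = 1285.

1285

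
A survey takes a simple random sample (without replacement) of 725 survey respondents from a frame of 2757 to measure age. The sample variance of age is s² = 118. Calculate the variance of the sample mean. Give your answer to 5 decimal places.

Under SRS without replacement, Var(ȳ) = (1 − f)·s²/n with f = n/N = 725/2757 = 0.26296699.
Var(ȳ) = (1 − 0.26296699)·118/725 = 0.73703301·0.16275862 = 0.11995848.

0.11996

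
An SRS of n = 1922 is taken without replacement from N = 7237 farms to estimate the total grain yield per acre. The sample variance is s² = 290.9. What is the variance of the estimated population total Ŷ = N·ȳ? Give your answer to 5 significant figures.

5.8217 × 10^6

Var(Ŷ) = N²·Var(ȳ) = N²·(1 − n/N)·s²/n.
f = 1922/7237 = 0.26557966; Var(ȳ) = 0.73442034·290.9/1922 = 0.11115654.
Var(Ŷ) = 7237² · 0.11115654 = 5.8217314 × 10^6.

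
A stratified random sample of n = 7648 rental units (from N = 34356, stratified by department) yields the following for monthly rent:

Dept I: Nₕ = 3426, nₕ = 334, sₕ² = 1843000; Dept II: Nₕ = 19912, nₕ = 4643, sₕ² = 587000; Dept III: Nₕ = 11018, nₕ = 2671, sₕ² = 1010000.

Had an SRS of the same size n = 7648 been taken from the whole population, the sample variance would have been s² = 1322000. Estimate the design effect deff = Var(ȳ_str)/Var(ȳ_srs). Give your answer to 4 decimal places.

Var(ȳ_str) = Σ Wₕ²(1−fₕ)sₕ²/nₕ with Wₕ = Nₕ/34356:
  Dept I: (3426/34356)²·(1−334/3426)·1843000/334 = 49.522268
  Dept II: (19912/34356)²·(1−4643/19912)·587000/4643 = 32.565647
  Dept III: (11018/34356)²·(1−2671/11018)·1010000/2671 = 29.462899
  → Var(ȳ_str) = 111.55081.
Var(ȳ_srs) = (1 − 7648/34356)·1322000/7648 = 134.3762.
deff = 111.55081 / 134.3762 = 0.8301.

0.8301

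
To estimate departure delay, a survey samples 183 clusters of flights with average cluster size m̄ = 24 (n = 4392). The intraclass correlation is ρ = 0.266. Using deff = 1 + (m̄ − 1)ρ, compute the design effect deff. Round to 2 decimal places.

7.12

deff = 1 + (24 − 1)·0.266 = 1 + 6.118 = 7.118.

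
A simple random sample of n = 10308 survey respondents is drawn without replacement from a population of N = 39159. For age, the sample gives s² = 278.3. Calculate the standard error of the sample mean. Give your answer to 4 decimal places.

Under SRS without replacement, Var(ȳ) = (1 − f)·s²/n with f = n/N = 10308/39159 = 0.26323451.
Var(ȳ) = (1 − 0.26323451)·278.3/10308 = 0.73676549·0.026998448 = 0.019891525.
SE(ȳ) = √(0.019891525) = 0.1410.

0.1410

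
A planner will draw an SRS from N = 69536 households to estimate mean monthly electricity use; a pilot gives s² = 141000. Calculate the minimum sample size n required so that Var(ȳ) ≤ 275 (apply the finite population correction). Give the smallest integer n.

Without fpc, n₀ = s²/D = 141000/275 = 512.7273.
With fpc, (1 − n/N)·s²/n ≤ D requires n ≥ n₀/(1 + n₀/N) = 512.7273/(1 + 512.7273/69536) = 508.9744.
Rounding up, n = 509.

509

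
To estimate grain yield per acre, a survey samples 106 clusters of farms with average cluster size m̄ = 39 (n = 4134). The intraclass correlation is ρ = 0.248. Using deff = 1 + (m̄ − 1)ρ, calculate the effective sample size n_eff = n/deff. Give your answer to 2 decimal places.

deff = 1 + (39 − 1)·0.248 = 1 + 9.424 = 10.424.
n_eff = 4134 / 10.424 = 396.58.

396.58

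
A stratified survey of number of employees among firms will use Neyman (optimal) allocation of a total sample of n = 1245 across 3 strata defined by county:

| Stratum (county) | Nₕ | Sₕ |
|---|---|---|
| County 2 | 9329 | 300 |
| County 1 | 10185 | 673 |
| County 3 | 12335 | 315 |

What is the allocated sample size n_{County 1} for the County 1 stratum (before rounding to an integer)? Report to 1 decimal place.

Neyman allocation: nₕ = n·NₕSₕ / Σⱼ NⱼSⱼ.
Σ NⱼSⱼ = 9329·300 + 10185·673 + 12335·315 = 1.353873 × 10^7.
n_{County 1} = 1245·10185·673 / (1.353873 × 10^7) = 630.3.

630.3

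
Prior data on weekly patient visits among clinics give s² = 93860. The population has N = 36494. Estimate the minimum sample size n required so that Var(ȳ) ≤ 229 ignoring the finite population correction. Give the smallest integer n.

410

Without fpc, n₀ = s²/D = 93860/229 = 409.8690.
Rounding up, n = 410.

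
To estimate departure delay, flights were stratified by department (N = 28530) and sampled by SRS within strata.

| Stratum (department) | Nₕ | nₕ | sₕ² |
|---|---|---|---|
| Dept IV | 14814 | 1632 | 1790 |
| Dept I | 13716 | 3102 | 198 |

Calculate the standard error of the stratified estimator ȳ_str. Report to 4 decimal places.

Var(ȳ_str) = Σₕ Wₕ²(1 − fₕ)sₕ²/nₕ with Wₕ = Nₕ/N, N = 28530.
Dept IV: Wₕ = 0.51924290; term = 0.51924290²·(1 − 0.11016606)·1790/1632 = 0.26313764.
Dept I: Wₕ = 0.48075710; term = 0.48075710²·(1 − 0.22615923)·198/3102 = 0.011416327.
Sum = 0.27455397.
SE = √(0.27455397) = 0.5240.

0.5240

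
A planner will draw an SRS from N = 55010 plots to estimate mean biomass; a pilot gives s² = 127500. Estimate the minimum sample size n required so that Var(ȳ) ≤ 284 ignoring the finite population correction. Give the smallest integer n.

Without fpc, n₀ = s²/D = 127500/284 = 448.9437.
Rounding up, n = 449.

449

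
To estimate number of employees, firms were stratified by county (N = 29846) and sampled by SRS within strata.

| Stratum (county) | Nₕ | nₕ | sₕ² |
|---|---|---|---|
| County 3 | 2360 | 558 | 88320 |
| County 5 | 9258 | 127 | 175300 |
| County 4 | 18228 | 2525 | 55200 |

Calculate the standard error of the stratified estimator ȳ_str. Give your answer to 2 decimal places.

Var(ȳ_str) = Σₕ Wₕ²(1 − fₕ)sₕ²/nₕ with Wₕ = Nₕ/N, N = 29846.
County 3: Wₕ = 0.07907257; term = 0.07907257²·(1 − 0.23644068)·88320/558 = 0.75564773.
County 5: Wₕ = 0.31019232; term = 0.31019232²·(1 − 0.01371787)·175300/127 = 130.991.
County 4: Wₕ = 0.61073511; term = 0.61073511²·(1 − 0.13852315)·55200/2525 = 7.0246886.
Sum = 138.77134.
SE = √(138.77134) = 11.78.

11.78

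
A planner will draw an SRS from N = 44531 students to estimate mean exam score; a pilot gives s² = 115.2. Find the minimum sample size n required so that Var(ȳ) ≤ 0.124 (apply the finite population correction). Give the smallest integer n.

Without fpc, n₀ = s²/D = 115.2/0.124 = 929.0323.
With fpc, (1 − n/N)·s²/n ≤ D requires n ≥ n₀/(1 + n₀/N) = 929.0323/(1 + 929.0323/44531) = 910.0464.
Rounding up, n = 911.

911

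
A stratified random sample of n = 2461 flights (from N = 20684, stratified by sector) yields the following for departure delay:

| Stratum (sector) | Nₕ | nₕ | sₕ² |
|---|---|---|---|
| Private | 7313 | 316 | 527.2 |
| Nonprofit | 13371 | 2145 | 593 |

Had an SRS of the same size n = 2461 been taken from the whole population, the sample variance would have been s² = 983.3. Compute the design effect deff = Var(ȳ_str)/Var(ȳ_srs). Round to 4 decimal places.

0.8424

Var(ȳ_str) = Σ Wₕ²(1−fₕ)sₕ²/nₕ with Wₕ = Nₕ/20684:
  Private: (7313/20684)²·(1−316/7313)·527.2/316 = 0.1995385
  Nonprofit: (13371/20684)²·(1−2145/13371)·593/2145 = 0.096994535
  → Var(ȳ_str) = 0.29653304.
Var(ȳ_srs) = (1 − 2461/20684)·983.3/2461 = 0.35201387.
deff = 0.29653304 / 0.35201387 = 0.8424.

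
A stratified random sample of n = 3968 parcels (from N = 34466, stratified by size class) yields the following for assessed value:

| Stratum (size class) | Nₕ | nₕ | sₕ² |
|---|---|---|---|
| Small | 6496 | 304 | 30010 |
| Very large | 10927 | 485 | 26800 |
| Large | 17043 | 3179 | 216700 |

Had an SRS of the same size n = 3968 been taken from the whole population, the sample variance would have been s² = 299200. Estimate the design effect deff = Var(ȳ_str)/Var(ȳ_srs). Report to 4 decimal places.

Var(ȳ_str) = Σ Wₕ²(1−fₕ)sₕ²/nₕ with Wₕ = Nₕ/34466:
  Small: (6496/34466)²·(1−304/6496)·30010/304 = 3.3426246
  Very large: (10927/34466)²·(1−485/10927)·26800/485 = 5.3075723
  Large: (17043/34466)²·(1−3179/17043)·216700/3179 = 13.558799
  → Var(ȳ_str) = 22.208996.
Var(ȳ_srs) = (1 − 3968/34466)·299200/3968 = 66.722207.
deff = 22.208996 / 66.722207 = 0.3329.

0.3329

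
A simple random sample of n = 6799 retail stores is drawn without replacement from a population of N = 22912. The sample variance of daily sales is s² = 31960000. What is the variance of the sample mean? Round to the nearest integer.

3306

Under SRS without replacement, Var(ȳ) = (1 − f)·s²/n with f = n/N = 6799/22912 = 0.29674406.
Var(ȳ) = (1 − 0.29674406)·31960000/6799 = 0.70325594·4700.6913 = 3305.789.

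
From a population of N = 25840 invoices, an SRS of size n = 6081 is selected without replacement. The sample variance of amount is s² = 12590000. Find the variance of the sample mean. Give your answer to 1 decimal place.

1583.2

Under SRS without replacement, Var(ȳ) = (1 − f)·s²/n with f = n/N = 6081/25840 = 0.23533282.
Var(ȳ) = (1 − 0.23533282)·12590000/6081 = 0.76466718·2070.3832 = 1583.1541.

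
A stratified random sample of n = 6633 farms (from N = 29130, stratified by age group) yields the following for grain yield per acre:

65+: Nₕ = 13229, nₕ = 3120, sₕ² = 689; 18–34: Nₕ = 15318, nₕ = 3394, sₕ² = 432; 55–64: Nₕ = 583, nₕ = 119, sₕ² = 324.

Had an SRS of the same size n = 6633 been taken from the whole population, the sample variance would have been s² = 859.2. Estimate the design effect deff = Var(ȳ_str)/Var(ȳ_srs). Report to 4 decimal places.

Var(ȳ_str) = Σ Wₕ²(1−fₕ)sₕ²/nₕ with Wₕ = Nₕ/29130:
  65+: (13229/29130)²·(1−3120/13229)·689/3120 = 0.034803176
  18–34: (15318/29130)²·(1−3394/15318)·432/3394 = 0.027397755
  55–64: (583/29130)²·(1−119/583)·324/119 = 8.679678 × 10^-4
  → Var(ȳ_str) = 0.063068899.
Var(ȳ_srs) = (1 − 6633/29130)·859.2/6633 = 0.10003878.
deff = 0.063068899 / 0.10003878 = 0.6304.

0.6304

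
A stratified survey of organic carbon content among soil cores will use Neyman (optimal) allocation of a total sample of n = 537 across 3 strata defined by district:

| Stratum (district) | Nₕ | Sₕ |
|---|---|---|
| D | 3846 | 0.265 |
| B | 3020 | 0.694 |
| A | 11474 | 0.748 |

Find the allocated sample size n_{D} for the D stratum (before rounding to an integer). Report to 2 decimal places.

Neyman allocation: nₕ = n·NₕSₕ / Σⱼ NⱼSⱼ.
Σ NⱼSⱼ = 3846·0.265 + 3020·0.694 + 11474·0.748 = 11697.622.
n_{D} = 537·3846·0.265 / 11697.622 = 46.79.

46.79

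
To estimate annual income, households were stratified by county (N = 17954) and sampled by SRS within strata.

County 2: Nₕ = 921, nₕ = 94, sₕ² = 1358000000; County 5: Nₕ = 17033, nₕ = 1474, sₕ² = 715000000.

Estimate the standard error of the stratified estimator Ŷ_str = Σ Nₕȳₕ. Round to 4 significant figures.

Var(Ŷ_str) = Σₕ Nₕ²(1 − fₕ)sₕ²/nₕ.
County 2: 921²·(1 − 94/921)·1358000000/94 = 1.1003657 × 10^13.
County 5: 17033²·(1 − 1474/17033)·715000000/1474 = 1.2855275 × 10^14.
Sum = 1.3955641 × 10^14.
SE = √(1.3955641 × 10^14) = 1.181 × 10^7.

1.181 × 10^7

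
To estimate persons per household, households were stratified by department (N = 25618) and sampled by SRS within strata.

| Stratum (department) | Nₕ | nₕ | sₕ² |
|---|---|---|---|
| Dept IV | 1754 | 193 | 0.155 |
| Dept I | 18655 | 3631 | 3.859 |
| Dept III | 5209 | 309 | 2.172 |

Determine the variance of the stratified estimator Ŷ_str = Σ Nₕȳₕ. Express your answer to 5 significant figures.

Var(Ŷ_str) = Σₕ Nₕ²(1 − fₕ)sₕ²/nₕ.
Dept IV: 1754²·(1 − 193/1754)·0.155/193 = 2198.9071.
Dept I: 18655²·(1 − 3631/18655)·3.859/3631 = 297871.78.
Dept III: 5209²·(1 − 309/5209)·2.172/309 = 179412.12.
Sum = 479482.81.

479480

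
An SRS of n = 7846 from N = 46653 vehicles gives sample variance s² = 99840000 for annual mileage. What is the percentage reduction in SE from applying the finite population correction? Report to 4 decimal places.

8.7957

f = n/N = 7846/46653 = 0.16817782.
SE_no-fpc = √(s²/n) = 112.80494; SE_fpc = √((1−f)s²/n) = 102.88294.
Ratio = √(1−f) = 0.91204286. Reduction = 100·(1 − 0.91204286) = 8.7957%.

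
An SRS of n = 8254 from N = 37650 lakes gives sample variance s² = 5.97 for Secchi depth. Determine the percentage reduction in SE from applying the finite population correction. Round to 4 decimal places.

11.6388

f = n/N = 8254/37650 = 0.21922975.
SE_no-fpc = √(s²/n) = 0.026893971; SE_fpc = √((1−f)s²/n) = 0.023763837.
Ratio = √(1−f) = 0.88361205. Reduction = 100·(1 − 0.88361205) = 11.6388%.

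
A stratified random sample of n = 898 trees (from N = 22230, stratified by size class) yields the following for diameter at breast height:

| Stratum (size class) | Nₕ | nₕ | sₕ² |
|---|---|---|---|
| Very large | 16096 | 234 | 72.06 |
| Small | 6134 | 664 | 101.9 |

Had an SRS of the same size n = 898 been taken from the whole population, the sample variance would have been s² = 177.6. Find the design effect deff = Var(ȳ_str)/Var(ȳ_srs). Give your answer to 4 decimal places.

Var(ȳ_str) = Σ Wₕ²(1−fₕ)sₕ²/nₕ with Wₕ = Nₕ/22230:
  Very large: (16096/22230)²·(1−234/16096)·72.06/234 = 0.15910191
  Small: (6134/22230)²·(1−664/6134)·101.9/664 = 0.010419773
  → Var(ȳ_str) = 0.16952168.
Var(ȳ_srs) = (1 − 898/22230)·177.6/898 = 0.18978362.
deff = 0.16952168 / 0.18978362 = 0.8932.

0.8932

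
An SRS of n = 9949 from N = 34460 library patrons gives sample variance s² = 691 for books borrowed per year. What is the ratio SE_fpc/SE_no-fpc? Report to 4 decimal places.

0.8434

f = n/N = 9949/34460 = 0.28871155.
SE_no-fpc = √(s²/n) = 0.26354168; SE_fpc = √((1−f)s²/n) = 0.22226557.
Ratio = √(1−f) = 0.84337919.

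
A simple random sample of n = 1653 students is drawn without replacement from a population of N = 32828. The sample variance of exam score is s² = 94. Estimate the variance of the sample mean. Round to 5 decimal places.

Under SRS without replacement, Var(ȳ) = (1 − f)·s²/n with f = n/N = 1653/32828 = 0.05035336.
Var(ȳ) = (1 − 0.05035336)·94/1653 = 0.94964664·0.056866304 = 0.054002894.

0.05400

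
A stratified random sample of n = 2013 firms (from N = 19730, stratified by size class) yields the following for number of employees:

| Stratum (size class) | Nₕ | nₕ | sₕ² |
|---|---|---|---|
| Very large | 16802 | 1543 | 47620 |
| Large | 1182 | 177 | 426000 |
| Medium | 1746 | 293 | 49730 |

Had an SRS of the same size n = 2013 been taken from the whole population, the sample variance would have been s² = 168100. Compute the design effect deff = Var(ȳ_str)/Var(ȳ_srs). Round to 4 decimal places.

Var(ȳ_str) = Σ Wₕ²(1−fₕ)sₕ²/nₕ with Wₕ = Nₕ/19730:
  Very large: (16802/19730)²·(1−1543/16802)·47620/1543 = 20.326207
  Large: (1182/19730)²·(1−177/1182)·426000/177 = 7.3445586
  Medium: (1746/19730)²·(1−293/1746)·49730/293 = 1.1061309
  → Var(ȳ_str) = 28.776897.
Var(ȳ_srs) = (1 − 2013/19730)·168100/2013 = 74.987183.
deff = 28.776897 / 74.987183 = 0.3838.

0.3838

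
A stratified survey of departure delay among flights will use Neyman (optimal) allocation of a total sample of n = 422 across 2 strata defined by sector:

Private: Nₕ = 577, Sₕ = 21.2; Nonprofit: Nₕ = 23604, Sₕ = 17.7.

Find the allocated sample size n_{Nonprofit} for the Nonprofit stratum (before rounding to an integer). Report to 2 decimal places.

410.00

Neyman allocation: nₕ = n·NₕSₕ / Σⱼ NⱼSⱼ.
Σ NⱼSⱼ = 577·21.2 + 23604·17.7 = 430023.2.
n_{Nonprofit} = 422·23604·17.7 / 430023.2 = 410.00.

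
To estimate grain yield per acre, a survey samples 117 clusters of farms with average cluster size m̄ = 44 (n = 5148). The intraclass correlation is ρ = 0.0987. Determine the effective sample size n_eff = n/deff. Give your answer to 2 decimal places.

deff = 1 + (44 − 1)·0.0987 = 1 + 4.2441 = 5.2441.
n_eff = 5148 / 5.2441 = 981.67.

981.67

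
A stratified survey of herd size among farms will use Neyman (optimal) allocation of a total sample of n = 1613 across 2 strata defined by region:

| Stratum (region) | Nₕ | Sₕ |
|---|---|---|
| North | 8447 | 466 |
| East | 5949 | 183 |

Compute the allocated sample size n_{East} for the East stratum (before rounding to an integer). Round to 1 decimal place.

Neyman allocation: nₕ = n·NₕSₕ / Σⱼ NⱼSⱼ.
Σ NⱼSⱼ = 8447·466 + 5949·183 = 5.024969 × 10^6.
n_{East} = 1613·5949·183 / (5.024969 × 10^6) = 349.5.

349.5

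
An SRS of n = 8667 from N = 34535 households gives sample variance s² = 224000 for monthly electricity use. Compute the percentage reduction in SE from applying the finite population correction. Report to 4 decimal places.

f = n/N = 8667/34535 = 0.25096279.
SE_no-fpc = √(s²/n) = 5.0838135; SE_fpc = √((1−f)s²/n) = 4.3998848.
Ratio = √(1−f) = 0.86546936. Reduction = 100·(1 − 0.86546936) = 13.4531%.

13.4531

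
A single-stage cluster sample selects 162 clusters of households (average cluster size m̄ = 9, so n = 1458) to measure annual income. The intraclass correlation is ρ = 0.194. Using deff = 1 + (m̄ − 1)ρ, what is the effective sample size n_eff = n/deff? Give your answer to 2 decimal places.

deff = 1 + (9 − 1)·0.194 = 1 + 1.552 = 2.552.
n_eff = 1458 / 2.552 = 571.32.

571.32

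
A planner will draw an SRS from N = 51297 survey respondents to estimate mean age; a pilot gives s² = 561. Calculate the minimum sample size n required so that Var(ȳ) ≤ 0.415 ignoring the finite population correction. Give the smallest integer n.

1352

Without fpc, n₀ = s²/D = 561/0.415 = 1351.8072.
Rounding up, n = 1352.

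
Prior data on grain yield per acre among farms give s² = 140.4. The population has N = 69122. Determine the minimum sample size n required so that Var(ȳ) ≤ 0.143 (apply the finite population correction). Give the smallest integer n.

969

Without fpc, n₀ = s²/D = 140.4/0.143 = 981.8182.
With fpc, (1 − n/N)·s²/n ≤ D requires n ≥ n₀/(1 + n₀/N) = 981.8182/(1 + 981.8182/69122) = 968.0676.
Rounding up, n = 969.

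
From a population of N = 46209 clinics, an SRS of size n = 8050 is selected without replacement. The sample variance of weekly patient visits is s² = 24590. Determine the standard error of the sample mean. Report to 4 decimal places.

1.5882

Under SRS without replacement, Var(ȳ) = (1 − f)·s²/n with f = n/N = 8050/46209 = 0.17420849.
Var(ȳ) = (1 − 0.17420849)·24590/8050 = 0.82579151·3.0546584 = 2.522511.
SE(ȳ) = √(2.522511) = 1.5882.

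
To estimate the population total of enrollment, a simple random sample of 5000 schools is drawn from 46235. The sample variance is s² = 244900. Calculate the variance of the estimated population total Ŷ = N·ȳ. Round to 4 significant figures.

Var(Ŷ) = N²·Var(ȳ) = N²·(1 − n/N)·s²/n.
f = 5000/46235 = 0.10814318; Var(ȳ) = 0.89185682·244900/5000 = 43.683147.
Var(Ŷ) = 46235² · 43.683147 = 9.3380381 × 10^10.

9.338 × 10^10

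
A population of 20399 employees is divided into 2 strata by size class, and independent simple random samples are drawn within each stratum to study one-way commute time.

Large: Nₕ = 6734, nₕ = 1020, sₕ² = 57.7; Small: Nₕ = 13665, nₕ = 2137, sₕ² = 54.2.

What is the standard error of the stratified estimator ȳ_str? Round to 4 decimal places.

Var(ȳ_str) = Σₕ Wₕ²(1 − fₕ)sₕ²/nₕ with Wₕ = Nₕ/N, N = 20399.
Large: Wₕ = 0.33011422; term = 0.33011422²·(1 − 0.15147015)·57.7/1020 = 0.0052308376.
Small: Wₕ = 0.66988578; term = 0.66988578²·(1 − 0.15638492)·54.2/2137 = 0.0096015337.
Sum = 0.014832371.
SE = √(0.014832371) = 0.1218.

0.1218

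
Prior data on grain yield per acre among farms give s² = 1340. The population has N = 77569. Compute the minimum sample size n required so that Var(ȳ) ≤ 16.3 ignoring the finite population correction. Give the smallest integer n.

83

Without fpc, n₀ = s²/D = 1340/16.3 = 82.2086.
Rounding up, n = 83.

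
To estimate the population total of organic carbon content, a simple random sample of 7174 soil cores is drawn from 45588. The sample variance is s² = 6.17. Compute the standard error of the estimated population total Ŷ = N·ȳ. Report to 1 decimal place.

Var(Ŷ) = N²·Var(ȳ) = N²·(1 − n/N)·s²/n.
f = 7174/45588 = 0.15736597; Var(ȳ) = 0.84263403·6.17/7174 = 7.2470755 × 10^-4.
Var(Ŷ) = 45588² · (7.2470755 × 10^-4) = 1.5061349 × 10^6.
SE(Ŷ) = √(1.5061349 × 10^6) = 1227.2.

1227.2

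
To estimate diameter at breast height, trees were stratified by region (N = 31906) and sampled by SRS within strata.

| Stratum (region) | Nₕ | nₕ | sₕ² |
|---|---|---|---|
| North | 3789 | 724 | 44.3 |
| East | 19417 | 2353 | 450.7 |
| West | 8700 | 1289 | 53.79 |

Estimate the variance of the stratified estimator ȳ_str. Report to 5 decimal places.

Var(ȳ_str) = Σₕ Wₕ²(1 − fₕ)sₕ²/nₕ with Wₕ = Nₕ/N, N = 31906.
North: Wₕ = 0.11875509; term = 0.11875509²·(1 − 0.19107944)·44.3/724 = 6.9803231 × 10^-4.
East: Wₕ = 0.60856892; term = 0.60856892²·(1 − 0.12118247)·450.7/2353 = 0.062342452.
West: Wₕ = 0.27267599; term = 0.27267599²·(1 − 0.14816092)·53.79/1289 = 0.0026430171.
Sum = 0.065683501.

0.06568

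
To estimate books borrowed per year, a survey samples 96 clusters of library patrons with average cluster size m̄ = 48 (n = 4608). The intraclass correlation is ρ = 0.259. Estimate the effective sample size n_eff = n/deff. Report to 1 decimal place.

deff = 1 + (48 − 1)·0.259 = 1 + 12.173 = 13.173.
n_eff = 4608 / 13.173 = 349.8.

349.8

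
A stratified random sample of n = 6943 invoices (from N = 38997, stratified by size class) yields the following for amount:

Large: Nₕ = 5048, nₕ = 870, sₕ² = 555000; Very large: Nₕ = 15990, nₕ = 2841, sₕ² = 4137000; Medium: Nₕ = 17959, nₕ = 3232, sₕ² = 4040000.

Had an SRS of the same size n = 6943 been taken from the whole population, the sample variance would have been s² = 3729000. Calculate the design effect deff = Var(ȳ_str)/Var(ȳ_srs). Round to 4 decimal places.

0.9685

Var(ȳ_str) = Σ Wₕ²(1−fₕ)sₕ²/nₕ with Wₕ = Nₕ/38997:
  Large: (5048/38997)²·(1−870/5048)·555000/870 = 8.8470629
  Very large: (15990/38997)²·(1−2841/15990)·4137000/2841 = 201.32285
  Medium: (17959/38997)²·(1−3232/17959)·4040000/3232 = 217.39225
  → Var(ȳ_str) = 427.56216.
Var(ȳ_srs) = (1 − 6943/38997)·3729000/6943 = 441.46497.
deff = 427.56216 / 441.46497 = 0.9685.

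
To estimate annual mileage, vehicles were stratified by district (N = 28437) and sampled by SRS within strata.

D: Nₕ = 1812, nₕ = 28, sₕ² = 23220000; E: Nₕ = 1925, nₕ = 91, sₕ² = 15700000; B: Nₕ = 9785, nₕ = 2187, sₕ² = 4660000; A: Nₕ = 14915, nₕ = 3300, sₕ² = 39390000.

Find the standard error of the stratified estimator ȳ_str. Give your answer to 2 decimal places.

82.59

Var(ȳ_str) = Σₕ Wₕ²(1 − fₕ)sₕ²/nₕ with Wₕ = Nₕ/N, N = 28437.
D: Wₕ = 0.06371980; term = 0.06371980²·(1 − 0.01545254)·23220000/28 = 3315.0469.
E: Wₕ = 0.06769350; term = 0.06769350²·(1 − 0.04727273)·15700000/91 = 753.21814.
B: Wₕ = 0.34409396; term = 0.34409396²·(1 − 0.22350537)·4660000/2187 = 195.89786.
A: Wₕ = 0.52449274; term = 0.52449274²·(1 − 0.22125377)·39390000/3300 = 2557.0956.
Sum = 6821.2585.
SE = √(6821.2585) = 82.59.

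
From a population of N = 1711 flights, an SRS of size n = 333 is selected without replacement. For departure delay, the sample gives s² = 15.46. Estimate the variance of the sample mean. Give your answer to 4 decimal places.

0.0374

Under SRS without replacement, Var(ȳ) = (1 − f)·s²/n with f = n/N = 333/1711 = 0.19462303.
Var(ȳ) = (1 − 0.19462303)·15.46/333 = 0.80537697·0.046426426 = 0.037390775.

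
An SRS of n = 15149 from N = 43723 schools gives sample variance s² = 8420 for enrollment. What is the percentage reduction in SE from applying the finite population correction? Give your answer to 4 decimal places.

f = n/N = 15149/43723 = 0.34647668.
SE_no-fpc = √(s²/n) = 0.74552818; SE_fpc = √((1−f)s²/n) = 0.60269086.
Ratio = √(1−f) = 0.80840789. Reduction = 100·(1 − 0.80840789) = 19.1592%.

19.1592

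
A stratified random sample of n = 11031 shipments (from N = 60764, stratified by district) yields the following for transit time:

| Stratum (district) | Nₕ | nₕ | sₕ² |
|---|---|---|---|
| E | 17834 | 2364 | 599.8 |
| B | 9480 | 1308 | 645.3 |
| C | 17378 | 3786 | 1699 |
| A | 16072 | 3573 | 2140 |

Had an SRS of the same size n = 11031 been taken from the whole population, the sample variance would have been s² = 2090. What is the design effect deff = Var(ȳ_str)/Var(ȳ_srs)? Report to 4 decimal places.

0.5843

Var(ȳ_str) = Σ Wₕ²(1−fₕ)sₕ²/nₕ with Wₕ = Nₕ/60764:
  E: (17834/60764)²·(1−2364/17834)·599.8/2364 = 0.01895856
  B: (9480/60764)²·(1−1308/9480)·645.3/1308 = 0.010351372
  C: (17378/60764)²·(1−3786/17378)·1699/3786 = 0.028708019
  A: (16072/60764)²·(1−3573/16072)·2140/3573 = 0.032586164
  → Var(ȳ_str) = 0.090604115.
Var(ȳ_srs) = (1 − 11031/60764)·2090/11031 = 0.15507068.
deff = 0.090604115 / 0.15507068 = 0.5843.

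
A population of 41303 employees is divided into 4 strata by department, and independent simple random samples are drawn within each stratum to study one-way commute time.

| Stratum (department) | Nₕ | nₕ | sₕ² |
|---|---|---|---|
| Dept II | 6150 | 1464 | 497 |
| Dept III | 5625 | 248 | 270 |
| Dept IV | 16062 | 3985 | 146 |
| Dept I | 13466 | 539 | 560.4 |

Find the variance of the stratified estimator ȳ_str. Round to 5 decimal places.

Var(ȳ_str) = Σₕ Wₕ²(1 − fₕ)sₕ²/nₕ with Wₕ = Nₕ/N, N = 41303.
Dept II: Wₕ = 0.14889960; term = 0.14889960²·(1 − 0.23804878)·497/1464 = 0.0057349484.
Dept III: Wₕ = 0.13618865; term = 0.13618865²·(1 − 0.04408889)·270/248 = 0.019302406.
Dept IV: Wₕ = 0.38888216; term = 0.38888216²·(1 − 0.24810111)·146/3985 = 0.0041660073.
Dept I: Wₕ = 0.32602959; term = 0.32602959²·(1 − 0.04002673)·560.4/539 = 0.10609197.
Sum = 0.13529533.

0.13530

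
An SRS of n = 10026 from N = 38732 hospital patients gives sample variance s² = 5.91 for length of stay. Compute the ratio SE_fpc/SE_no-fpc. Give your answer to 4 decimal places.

f = n/N = 10026/38732 = 0.25885573.
SE_no-fpc = √(s²/n) = 0.024278949; SE_fpc = √((1−f)s²/n) = 0.020901684.
Ratio = √(1−f) = 0.86089737.

0.8609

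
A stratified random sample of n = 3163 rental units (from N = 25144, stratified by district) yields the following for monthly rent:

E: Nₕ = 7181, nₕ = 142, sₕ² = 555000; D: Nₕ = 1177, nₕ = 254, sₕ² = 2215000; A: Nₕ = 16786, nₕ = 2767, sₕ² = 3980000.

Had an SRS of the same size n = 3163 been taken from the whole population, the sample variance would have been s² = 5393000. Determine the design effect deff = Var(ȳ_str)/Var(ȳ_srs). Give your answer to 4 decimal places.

0.5789

Var(ȳ_str) = Σ Wₕ²(1−fₕ)sₕ²/nₕ with Wₕ = Nₕ/25144:
  E: (7181/25144)²·(1−142/7181)·555000/142 = 312.48688
  D: (1177/25144)²·(1−254/1177)·2215000/254 = 14.984748
  A: (16786/25144)²·(1−2767/16786)·3980000/2767 = 535.38898
  → Var(ȳ_str) = 862.86061.
Var(ȳ_srs) = (1 − 3163/25144)·5393000/3163 = 1490.5423.
deff = 862.86061 / 1490.5423 = 0.5789.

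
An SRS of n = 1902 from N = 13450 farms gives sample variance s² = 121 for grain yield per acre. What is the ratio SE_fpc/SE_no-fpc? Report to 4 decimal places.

f = n/N = 1902/13450 = 0.14141264.
SE_no-fpc = √(s²/n) = 0.25222459; SE_fpc = √((1−f)s²/n) = 0.23371128.
Ratio = √(1−f) = 0.92659989.

0.9266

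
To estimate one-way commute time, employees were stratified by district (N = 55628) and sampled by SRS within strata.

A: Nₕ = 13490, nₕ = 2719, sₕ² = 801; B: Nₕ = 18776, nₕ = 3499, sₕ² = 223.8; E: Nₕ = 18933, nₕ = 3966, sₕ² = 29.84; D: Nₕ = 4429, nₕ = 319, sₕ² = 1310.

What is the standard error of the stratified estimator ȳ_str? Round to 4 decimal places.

0.2112

Var(ȳ_str) = Σₕ Wₕ²(1 − fₕ)sₕ²/nₕ with Wₕ = Nₕ/N, N = 55628.
A: Wₕ = 0.24250378; term = 0.24250378²·(1 − 0.20155671)·801/2719 = 0.013832618.
B: Wₕ = 0.33752786; term = 0.33752786²·(1 − 0.18635492)·223.8/3499 = 0.0059288492.
E: Wₕ = 0.34035018; term = 0.34035018²·(1 − 0.20947552)·29.84/3966 = 6.8899078 × 10^-4.
D: Wₕ = 0.07961818; term = 0.07961818²·(1 − 0.07202529)·1310/319 = 0.024156901.
Sum = 0.044607359.
SE = √(0.044607359) = 0.2112.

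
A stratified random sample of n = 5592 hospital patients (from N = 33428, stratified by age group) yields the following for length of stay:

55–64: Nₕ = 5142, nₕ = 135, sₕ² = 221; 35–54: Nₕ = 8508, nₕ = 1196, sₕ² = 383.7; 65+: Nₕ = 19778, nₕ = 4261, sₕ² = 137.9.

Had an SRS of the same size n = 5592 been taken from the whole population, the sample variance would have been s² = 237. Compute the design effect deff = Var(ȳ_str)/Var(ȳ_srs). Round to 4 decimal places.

Var(ȳ_str) = Σ Wₕ²(1−fₕ)sₕ²/nₕ with Wₕ = Nₕ/33428:
  55–64: (5142/33428)²·(1−135/5142)·221/135 = 0.037717889
  35–54: (8508/33428)²·(1−1196/8508)·383.7/1196 = 0.017860906
  65+: (19778/33428)²·(1−4261/19778)·137.9/4261 = 0.008888369
  → Var(ȳ_str) = 0.064467164.
Var(ȳ_srs) = (1 − 5592/33428)·237/5592 = 0.035292109.
deff = 0.064467164 / 0.035292109 = 1.8267.

1.8267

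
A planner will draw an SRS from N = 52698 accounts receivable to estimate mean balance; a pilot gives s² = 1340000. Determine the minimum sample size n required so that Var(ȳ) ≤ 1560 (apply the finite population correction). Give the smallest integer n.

Without fpc, n₀ = s²/D = 1340000/1560 = 858.9744.
With fpc, (1 − n/N)·s²/n ≤ D requires n ≥ n₀/(1 + n₀/N) = 858.9744/(1 + 858.9744/52698) = 845.1977.
Rounding up, n = 846.

846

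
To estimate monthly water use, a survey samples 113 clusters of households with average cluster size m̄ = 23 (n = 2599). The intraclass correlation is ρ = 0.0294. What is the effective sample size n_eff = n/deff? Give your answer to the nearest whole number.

1578

deff = 1 + (23 − 1)·0.0294 = 1 + 0.6468 = 1.6468.
n_eff = 2599 / 1.6468 = 1578.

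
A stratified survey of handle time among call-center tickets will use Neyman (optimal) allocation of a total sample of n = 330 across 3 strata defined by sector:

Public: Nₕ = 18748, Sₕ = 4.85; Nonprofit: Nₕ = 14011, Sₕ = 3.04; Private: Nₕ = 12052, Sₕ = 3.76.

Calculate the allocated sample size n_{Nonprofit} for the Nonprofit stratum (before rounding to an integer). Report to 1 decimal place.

78.6

Neyman allocation: nₕ = n·NₕSₕ / Σⱼ NⱼSⱼ.
Σ NⱼSⱼ = 18748·4.85 + 14011·3.04 + 12052·3.76 = 178836.76.
n_{Nonprofit} = 330·14011·3.04 / 178836.76 = 78.6.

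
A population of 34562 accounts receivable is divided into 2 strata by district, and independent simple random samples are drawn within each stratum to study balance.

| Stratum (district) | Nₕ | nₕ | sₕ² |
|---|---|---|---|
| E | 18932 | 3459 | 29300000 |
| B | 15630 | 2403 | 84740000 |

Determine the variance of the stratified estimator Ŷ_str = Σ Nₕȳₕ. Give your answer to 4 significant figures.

9.772 × 10^12

Var(Ŷ_str) = Σₕ Nₕ²(1 − fₕ)sₕ²/nₕ.
E: 18932²·(1 − 3459/18932)·29300000/3459 = 2.4813503 × 10^12.
B: 15630²·(1 − 2403/15630)·84740000/2403 = 7.2904615 × 10^12.
Sum = 9.7718118 × 10^12.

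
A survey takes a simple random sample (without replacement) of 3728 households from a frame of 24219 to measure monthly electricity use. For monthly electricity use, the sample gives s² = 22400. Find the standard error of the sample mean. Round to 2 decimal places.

Under SRS without replacement, Var(ȳ) = (1 − f)·s²/n with f = n/N = 3728/24219 = 0.15392873.
Var(ȳ) = (1 − 0.15392873)·22400/3728 = 0.84607127·6.0085837 = 5.08369.
SE(ȳ) = √(5.08369) = 2.25.

2.25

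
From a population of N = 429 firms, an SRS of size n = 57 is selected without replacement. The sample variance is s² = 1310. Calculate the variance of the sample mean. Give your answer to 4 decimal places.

19.9288

Under SRS without replacement, Var(ȳ) = (1 − f)·s²/n with f = n/N = 57/429 = 0.13286713.
Var(ȳ) = (1 − 0.13286713)·1310/57 = 0.86713287·22.982456 = 19.928843.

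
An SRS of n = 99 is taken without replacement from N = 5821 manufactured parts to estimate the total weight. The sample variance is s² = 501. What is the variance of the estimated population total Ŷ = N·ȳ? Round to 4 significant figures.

1.686 × 10^8

Var(Ŷ) = N²·Var(ȳ) = N²·(1 − n/N)·s²/n.
f = 99/5821 = 0.01700739; Var(ȳ) = 0.98299261·501/99 = 4.9745384.
Var(Ŷ) = 5821² · 4.9745384 = 1.6855746 × 10^8.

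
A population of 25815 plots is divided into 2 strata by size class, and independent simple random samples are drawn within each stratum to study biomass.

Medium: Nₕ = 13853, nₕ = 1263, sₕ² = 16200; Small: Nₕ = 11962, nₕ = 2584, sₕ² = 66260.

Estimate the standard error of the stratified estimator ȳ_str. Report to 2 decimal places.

2.77

Var(ȳ_str) = Σₕ Wₕ²(1 − fₕ)sₕ²/nₕ with Wₕ = Nₕ/N, N = 25815.
Medium: Wₕ = 0.53662599; term = 0.53662599²·(1 − 0.09117159)·16200/1263 = 3.3568889.
Small: Wₕ = 0.46337401; term = 0.46337401²·(1 − 0.21601739)·66260/2584 = 4.3164696.
Sum = 7.6733585.
SE = √(7.6733585) = 2.77.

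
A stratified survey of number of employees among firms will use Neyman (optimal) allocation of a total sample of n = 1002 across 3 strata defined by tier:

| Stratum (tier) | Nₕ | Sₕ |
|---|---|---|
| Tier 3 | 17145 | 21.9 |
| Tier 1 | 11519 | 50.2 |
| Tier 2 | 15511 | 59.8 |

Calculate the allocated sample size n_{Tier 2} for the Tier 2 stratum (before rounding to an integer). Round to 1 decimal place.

Neyman allocation: nₕ = n·NₕSₕ / Σⱼ NⱼSⱼ.
Σ NⱼSⱼ = 17145·21.9 + 11519·50.2 + 15511·59.8 = 1.8812871 × 10^6.
n_{Tier 2} = 1002·15511·59.8 / (1.8812871 × 10^6) = 494.0.

494.0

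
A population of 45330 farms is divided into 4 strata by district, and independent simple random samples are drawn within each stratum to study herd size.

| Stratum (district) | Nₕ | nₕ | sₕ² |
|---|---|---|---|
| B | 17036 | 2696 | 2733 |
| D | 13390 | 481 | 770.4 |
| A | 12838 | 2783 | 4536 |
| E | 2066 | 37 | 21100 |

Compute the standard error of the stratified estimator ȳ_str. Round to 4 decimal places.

Var(ȳ_str) = Σₕ Wₕ²(1 − fₕ)sₕ²/nₕ with Wₕ = Nₕ/N, N = 45330.
B: Wₕ = 0.37582175; term = 0.37582175²·(1 − 0.15825311)·2733/2696 = 0.12052166.
D: Wₕ = 0.29538937; term = 0.29538937²·(1 − 0.03592233)·770.4/481 = 0.13473268.
A: Wₕ = 0.28321200; term = 0.28321200²·(1 − 0.21677831)·4536/2783 = 0.10239243.
E: Wₕ = 0.04557688; term = 0.04557688²·(1 − 0.01790900)·21100/37 = 1.1633802.
Sum = 1.521027.
SE = √(1.521027) = 1.2333.

1.2333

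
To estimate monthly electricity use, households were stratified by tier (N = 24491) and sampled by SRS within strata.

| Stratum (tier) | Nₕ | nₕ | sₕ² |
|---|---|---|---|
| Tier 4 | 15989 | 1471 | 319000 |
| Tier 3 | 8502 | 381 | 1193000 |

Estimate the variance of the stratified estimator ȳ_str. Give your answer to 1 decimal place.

Var(ȳ_str) = Σₕ Wₕ²(1 − fₕ)sₕ²/nₕ with Wₕ = Nₕ/N, N = 24491.
Tier 4: Wₕ = 0.65285207; term = 0.65285207²·(1 − 0.09200075)·319000/1471 = 83.925332.
Tier 3: Wₕ = 0.34714793; term = 0.34714793²·(1 − 0.04481299)·1193000/381 = 360.44005.
Sum = 444.36538.

444.4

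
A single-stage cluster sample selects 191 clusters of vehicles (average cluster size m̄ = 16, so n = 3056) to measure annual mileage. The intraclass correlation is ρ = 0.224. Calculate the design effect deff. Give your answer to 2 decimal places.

4.36

deff = 1 + (16 − 1)·0.224 = 1 + 3.36 = 4.36.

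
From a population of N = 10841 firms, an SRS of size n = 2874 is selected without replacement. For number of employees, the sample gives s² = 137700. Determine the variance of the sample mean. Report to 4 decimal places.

Under SRS without replacement, Var(ȳ) = (1 − f)·s²/n with f = n/N = 2874/10841 = 0.26510470.
Var(ȳ) = (1 − 0.26510470)·137700/2874 = 0.73489530·47.912317 = 35.210537.

35.2105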